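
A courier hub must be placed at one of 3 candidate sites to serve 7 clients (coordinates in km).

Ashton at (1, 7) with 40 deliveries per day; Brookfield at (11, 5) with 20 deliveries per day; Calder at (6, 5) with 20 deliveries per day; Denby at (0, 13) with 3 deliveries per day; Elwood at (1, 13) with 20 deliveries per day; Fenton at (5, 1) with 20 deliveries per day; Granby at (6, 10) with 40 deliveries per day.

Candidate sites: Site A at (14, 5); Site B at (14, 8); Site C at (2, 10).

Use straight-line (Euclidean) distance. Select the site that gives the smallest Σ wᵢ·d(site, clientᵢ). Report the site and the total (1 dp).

Site C, total 884.3 km

Total weighted distance at each candidate:
  Site A (14, 5): total = 1674.1
  Site B (14, 8): total = 1658.3
  Site C (2, 10): total = 884.3
Minimum is at Site C with total 884.3 km.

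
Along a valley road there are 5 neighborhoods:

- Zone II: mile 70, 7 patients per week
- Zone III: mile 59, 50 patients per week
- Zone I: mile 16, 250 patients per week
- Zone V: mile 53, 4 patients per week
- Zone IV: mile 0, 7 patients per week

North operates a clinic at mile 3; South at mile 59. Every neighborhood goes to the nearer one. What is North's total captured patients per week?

257

The indifferent point is the midpoint (3+59)/2 = 31; neighborhoods left of it (closer to North at 3) go to North, those right go to South.
  Zone IV at 0 (w=7) → North
  Zone I at 16 (w=250) → North
  Zone V at 53 (w=4) → South
  Zone III at 59 (w=50) → South
  Zone II at 70 (w=7) → South
North captures 257; South captures 61.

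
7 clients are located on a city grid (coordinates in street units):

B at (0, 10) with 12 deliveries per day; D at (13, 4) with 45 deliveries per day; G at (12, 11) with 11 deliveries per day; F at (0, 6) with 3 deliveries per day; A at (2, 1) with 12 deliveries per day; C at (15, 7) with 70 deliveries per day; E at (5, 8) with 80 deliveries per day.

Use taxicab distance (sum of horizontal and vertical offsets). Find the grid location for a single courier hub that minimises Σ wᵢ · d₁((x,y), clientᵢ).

Manhattan distance separates: Σwᵢ(|x−xᵢ|+|y−yᵢ|) = Σwᵢ|x−xᵢ| + Σwᵢ|y−yᵢ|, so x and y are optimised independently as 1-D weighted medians.
Total weight W = 233; half = 116.5.
x-coordinate, sorted with cumulative weight:
  x=0 (B, w=12) cum 12
  x=0 (F, w=3) cum 15
  x=2 (A, w=12) cum 27
  x=5 (E, w=80) cum 107
  x=12 (G, w=11) cum 118  ← median
  x=13 (D, w=45) cum 163
  x=15 (C, w=70) cum 233
⇒ x* = 12
y-coordinate, sorted with cumulative weight:
  y=1 (A, w=12) cum 12
  y=4 (D, w=45) cum 57
  y=6 (F, w=3) cum 60
  y=7 (C, w=70) cum 130  ← median
  y=8 (E, w=80) cum 210
  y=10 (B, w=12) cum 222
  y=11 (G, w=11) cum 233
⇒ y* = 7

(12, 7)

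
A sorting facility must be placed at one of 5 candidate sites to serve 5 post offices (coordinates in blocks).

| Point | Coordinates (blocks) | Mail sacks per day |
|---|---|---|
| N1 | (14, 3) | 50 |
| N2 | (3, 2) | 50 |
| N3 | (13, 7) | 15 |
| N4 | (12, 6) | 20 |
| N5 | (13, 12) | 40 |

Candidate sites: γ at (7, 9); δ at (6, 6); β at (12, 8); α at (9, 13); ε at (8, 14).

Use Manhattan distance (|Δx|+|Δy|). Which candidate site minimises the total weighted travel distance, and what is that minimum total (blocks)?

Total weighted distance at each candidate:
  γ (7, 9): total = 1840
  δ (6, 6): total = 1660
  β (12, 8): total = 1370
  α (9, 13): total = 2150
  ε (8, 14): total = 2400
Minimum is at β with total 1370 blocks.

β, total 1370 blocks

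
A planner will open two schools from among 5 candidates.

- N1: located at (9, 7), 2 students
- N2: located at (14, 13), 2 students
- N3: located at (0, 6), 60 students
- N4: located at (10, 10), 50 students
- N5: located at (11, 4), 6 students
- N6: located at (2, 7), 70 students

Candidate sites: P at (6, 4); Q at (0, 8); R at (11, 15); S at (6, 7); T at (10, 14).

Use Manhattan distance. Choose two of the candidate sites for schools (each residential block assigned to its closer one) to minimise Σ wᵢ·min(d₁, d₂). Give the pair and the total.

{Q, T}, total 622

Evaluate every pair (each demand assigned to the nearer of the two):
  {Q, T}: total = 622
  {Q, R}: total = 726
  {Q, S}: total = 762
  {P, Q}: total = 906
  {S, T}: total = 964
  {R, S}: total = 1064
  {P, S}: total = 1114
  {P, T}: total = 1222
  {P, R}: total = 1322
  {R, T}: total = 2422
Best pair: {Q, T} with total 622.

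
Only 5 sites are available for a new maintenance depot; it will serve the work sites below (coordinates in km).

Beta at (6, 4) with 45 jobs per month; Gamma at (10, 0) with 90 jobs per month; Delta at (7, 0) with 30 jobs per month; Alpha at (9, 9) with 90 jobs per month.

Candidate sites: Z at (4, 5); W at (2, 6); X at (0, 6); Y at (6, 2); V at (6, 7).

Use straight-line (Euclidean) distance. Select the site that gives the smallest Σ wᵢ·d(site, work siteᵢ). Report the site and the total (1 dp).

Total weighted distance at each candidate:
  Z (4, 5): total = 1554.8
  W (2, 6): total = 2021.0
  X (0, 6): total = 2464.6
  Y (6, 2): total = 1245.0
  V (6, 7): total = 1397.2
Minimum is at Y with total 1245.0 km.

Y, total 1245.0 km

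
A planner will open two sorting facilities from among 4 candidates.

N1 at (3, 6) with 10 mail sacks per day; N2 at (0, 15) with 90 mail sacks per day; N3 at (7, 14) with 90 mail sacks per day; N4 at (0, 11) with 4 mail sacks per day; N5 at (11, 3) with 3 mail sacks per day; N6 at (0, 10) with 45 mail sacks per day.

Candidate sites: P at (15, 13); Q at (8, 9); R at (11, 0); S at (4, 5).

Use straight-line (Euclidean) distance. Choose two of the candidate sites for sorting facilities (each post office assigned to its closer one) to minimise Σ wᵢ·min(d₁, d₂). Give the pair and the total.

{Q, S}, total 1710.2

Evaluate every pair (each demand assigned to the nearer of the two):
  {Q, S}: total = 1710.2
  {Q, R}: total = 1822.0
  {P, Q}: total = 1833.1
  {P, S}: total = 2047.9
  {R, S}: total = 2163.3
  {P, R}: total = 2926.1
Best pair: {Q, S} with total 1710.2.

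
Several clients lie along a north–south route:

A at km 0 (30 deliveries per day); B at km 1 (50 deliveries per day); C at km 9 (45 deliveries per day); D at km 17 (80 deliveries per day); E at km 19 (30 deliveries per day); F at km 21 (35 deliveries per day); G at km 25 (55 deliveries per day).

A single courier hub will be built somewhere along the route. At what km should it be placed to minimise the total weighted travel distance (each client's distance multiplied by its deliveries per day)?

x = 17

For a sum of weighted absolute distances on a line, the optimum is the weighted median (not the mean). Total weight W = 325; half-weight = 162.5.
Sort by position and accumulate weight:
  km 0 (A, w=30) → cum 30
  km 1 (B, w=50) → cum 80
  km 9 (C, w=45) → cum 125
  km 17 (D, w=80) → cum 205  ≥ 162.5 → median here
  km 19 (E, w=30) → cum 235
  km 21 (F, w=35) → cum 270
  km 25 (G, w=55) → cum 325
Optimal location: km 17.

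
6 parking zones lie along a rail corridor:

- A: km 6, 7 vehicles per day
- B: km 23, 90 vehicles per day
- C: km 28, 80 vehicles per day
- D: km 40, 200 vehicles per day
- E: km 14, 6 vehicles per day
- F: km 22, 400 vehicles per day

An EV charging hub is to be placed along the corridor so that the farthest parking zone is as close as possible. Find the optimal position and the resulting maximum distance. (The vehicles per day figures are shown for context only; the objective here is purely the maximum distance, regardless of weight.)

The 1-center on a line is the midpoint of the two extreme points: leftmost at 6, rightmost at 40.
Optimal location = (6 + 40)/2 = 23; maximum distance = (40 − 6)/2 = 17.

location 23, max distance 17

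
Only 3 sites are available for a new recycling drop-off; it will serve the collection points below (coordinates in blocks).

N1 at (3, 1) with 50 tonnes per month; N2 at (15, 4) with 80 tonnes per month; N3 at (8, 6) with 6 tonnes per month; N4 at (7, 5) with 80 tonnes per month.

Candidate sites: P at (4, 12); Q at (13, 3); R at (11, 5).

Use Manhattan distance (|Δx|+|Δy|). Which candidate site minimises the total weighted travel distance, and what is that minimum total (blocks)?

Total weighted distance at each candidate:
  P (4, 12): total = 2980
  Q (13, 3): total = 1528
  R (11, 5): total = 1344
Minimum is at R with total 1344 blocks.

R, total 1344 blocks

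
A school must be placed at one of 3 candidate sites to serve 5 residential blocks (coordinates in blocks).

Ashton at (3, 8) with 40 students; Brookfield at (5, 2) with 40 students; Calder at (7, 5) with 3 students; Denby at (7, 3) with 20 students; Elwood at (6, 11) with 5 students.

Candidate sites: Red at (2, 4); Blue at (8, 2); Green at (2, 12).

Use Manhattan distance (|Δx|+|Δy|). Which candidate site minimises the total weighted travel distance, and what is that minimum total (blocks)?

Red, total 593 blocks

Total weighted distance at each candidate:
  Red (2, 4): total = 593
  Blue (8, 2): total = 667
  Green (2, 12): total = 1061
Minimum is at Red with total 593 blocks.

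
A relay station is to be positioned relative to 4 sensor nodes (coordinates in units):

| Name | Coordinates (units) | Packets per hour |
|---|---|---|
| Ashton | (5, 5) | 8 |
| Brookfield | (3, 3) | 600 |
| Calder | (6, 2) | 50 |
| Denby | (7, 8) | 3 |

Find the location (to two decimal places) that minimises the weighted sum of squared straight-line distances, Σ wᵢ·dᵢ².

The minimiser of Σwᵢ‖p−pᵢ‖² is the weighted centroid p* = (Σwᵢpᵢ)/(Σwᵢ).
Σwᵢ = 661.
Σwᵢxᵢ = 8·5 + 600·3 + 50·6 + 3·7 = 2161.
Σwᵢyᵢ = 8·5 + 600·3 + 50·2 + 3·8 = 1964.
x* = 2161/661 = 3.27, y* = 1964/661 = 2.97.

(3.27, 2.97)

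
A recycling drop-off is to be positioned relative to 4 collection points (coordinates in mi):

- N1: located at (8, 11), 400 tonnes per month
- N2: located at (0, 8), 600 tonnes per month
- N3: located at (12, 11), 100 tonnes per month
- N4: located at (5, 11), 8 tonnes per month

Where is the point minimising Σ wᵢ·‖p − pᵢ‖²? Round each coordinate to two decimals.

(4.01, 9.38)

The minimiser of Σwᵢ‖p−pᵢ‖² is the weighted centroid p* = (Σwᵢpᵢ)/(Σwᵢ).
Σwᵢ = 1108.
Σwᵢxᵢ = 400·8 + 600·0 + 100·12 + 8·5 = 4440.
Σwᵢyᵢ = 400·11 + 600·8 + 100·11 + 8·11 = 10388.
x* = 4440/1108 = 4.01, y* = 10388/1108 = 9.38.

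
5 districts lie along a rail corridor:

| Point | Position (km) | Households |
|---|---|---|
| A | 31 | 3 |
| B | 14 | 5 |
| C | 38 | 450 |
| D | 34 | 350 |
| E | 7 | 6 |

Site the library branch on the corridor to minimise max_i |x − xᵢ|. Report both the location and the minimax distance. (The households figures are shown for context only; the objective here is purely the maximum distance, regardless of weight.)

location 22.5, max distance 15.5

The 1-center on a line is the midpoint of the two extreme points: leftmost at 7, rightmost at 38.
Optimal location = (7 + 38)/2 = 22.5; maximum distance = (38 − 7)/2 = 15.5.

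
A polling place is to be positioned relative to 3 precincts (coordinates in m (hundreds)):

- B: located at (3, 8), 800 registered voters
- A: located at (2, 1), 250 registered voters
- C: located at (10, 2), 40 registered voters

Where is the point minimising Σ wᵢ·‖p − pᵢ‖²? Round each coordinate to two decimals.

(3.03, 6.17)

The minimiser of Σwᵢ‖p−pᵢ‖² is the weighted centroid p* = (Σwᵢpᵢ)/(Σwᵢ).
Σwᵢ = 1090.
Σwᵢxᵢ = 800·3 + 250·2 + 40·10 = 3300.
Σwᵢyᵢ = 800·8 + 250·1 + 40·2 = 6730.
x* = 3300/1090 = 3.03, y* = 6730/1090 = 6.17.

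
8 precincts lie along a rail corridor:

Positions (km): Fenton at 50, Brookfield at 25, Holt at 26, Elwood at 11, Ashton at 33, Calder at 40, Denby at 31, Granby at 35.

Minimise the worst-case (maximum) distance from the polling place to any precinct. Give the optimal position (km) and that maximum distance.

location 30.5, max distance 19.5

The 1-center on a line is the midpoint of the two extreme points: leftmost at 11, rightmost at 50.
Optimal location = (11 + 50)/2 = 30.5; maximum distance = (50 − 11)/2 = 19.5.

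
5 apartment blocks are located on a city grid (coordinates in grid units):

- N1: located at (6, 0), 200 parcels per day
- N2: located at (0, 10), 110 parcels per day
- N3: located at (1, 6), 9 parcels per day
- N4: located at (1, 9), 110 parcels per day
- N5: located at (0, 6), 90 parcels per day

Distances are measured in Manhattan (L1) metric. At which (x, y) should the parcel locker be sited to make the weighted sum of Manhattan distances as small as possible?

(1, 6)

Manhattan distance separates: Σwᵢ(|x−xᵢ|+|y−yᵢ|) = Σwᵢ|x−xᵢ| + Σwᵢ|y−yᵢ|, so x and y are optimised independently as 1-D weighted medians.
Total weight W = 519; half = 259.5.
x-coordinate, sorted with cumulative weight:
  x=0 (N2, w=110) cum 110
  x=0 (N5, w=90) cum 200
  x=1 (N3, w=9) cum 209
  x=1 (N4, w=110) cum 319  ← median
  x=6 (N1, w=200) cum 519
⇒ x* = 1
y-coordinate, sorted with cumulative weight:
  y=0 (N1, w=200) cum 200
  y=6 (N3, w=9) cum 209
  y=6 (N5, w=90) cum 299  ← median
  y=9 (N4, w=110) cum 409
  y=10 (N2, w=110) cum 519
⇒ y* = 6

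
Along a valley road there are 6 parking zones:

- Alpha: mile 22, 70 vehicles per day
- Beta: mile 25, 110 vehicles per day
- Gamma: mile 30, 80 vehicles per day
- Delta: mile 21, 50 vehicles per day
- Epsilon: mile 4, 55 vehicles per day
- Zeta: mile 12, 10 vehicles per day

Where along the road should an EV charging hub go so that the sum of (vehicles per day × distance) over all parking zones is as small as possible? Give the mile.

For a sum of weighted absolute distances on a line, the optimum is the weighted median (not the mean). Total weight W = 375; half-weight = 187.5.
Sort by position and accumulate weight:
  mile 4 (Epsilon, w=55) → cum 55
  mile 12 (Zeta, w=10) → cum 65
  mile 21 (Delta, w=50) → cum 115
  mile 22 (Alpha, w=70) → cum 185
  mile 25 (Beta, w=110) → cum 295  ≥ 187.5 → median here
  mile 30 (Gamma, w=80) → cum 375
Optimal location: mile 25.

x = 25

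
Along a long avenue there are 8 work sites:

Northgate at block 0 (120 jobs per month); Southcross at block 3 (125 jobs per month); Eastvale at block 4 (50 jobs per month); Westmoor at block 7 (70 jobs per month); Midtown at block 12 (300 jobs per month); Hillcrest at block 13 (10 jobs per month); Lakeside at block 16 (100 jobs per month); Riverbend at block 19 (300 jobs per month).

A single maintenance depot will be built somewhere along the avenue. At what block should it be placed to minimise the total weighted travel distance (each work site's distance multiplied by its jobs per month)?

For a sum of weighted absolute distances on a line, the optimum is the weighted median (not the mean). Total weight W = 1075; half-weight = 537.5.
Sort by position and accumulate weight:
  block 0 (Northgate, w=120) → cum 120
  block 3 (Southcross, w=125) → cum 245
  block 4 (Eastvale, w=50) → cum 295
  block 7 (Westmoor, w=70) → cum 365
  block 12 (Midtown, w=300) → cum 665  ≥ 537.5 → median here
  block 13 (Hillcrest, w=10) → cum 675
  block 16 (Lakeside, w=100) → cum 775
  block 19 (Riverbend, w=300) → cum 1075
Optimal location: block 12.

x = 12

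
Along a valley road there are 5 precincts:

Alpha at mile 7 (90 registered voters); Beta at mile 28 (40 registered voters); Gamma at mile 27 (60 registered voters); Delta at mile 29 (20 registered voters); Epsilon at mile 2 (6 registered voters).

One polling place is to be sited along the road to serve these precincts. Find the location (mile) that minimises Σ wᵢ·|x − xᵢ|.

For a sum of weighted absolute distances on a line, the optimum is the weighted median (not the mean). Total weight W = 216; half-weight = 108.
Sort by position and accumulate weight:
  mile 2 (Epsilon, w=6) → cum 6
  mile 7 (Alpha, w=90) → cum 96
  mile 27 (Gamma, w=60) → cum 156  ≥ 108 → median here
  mile 28 (Beta, w=40) → cum 196
  mile 29 (Delta, w=20) → cum 216
Optimal location: mile 27.

x = 27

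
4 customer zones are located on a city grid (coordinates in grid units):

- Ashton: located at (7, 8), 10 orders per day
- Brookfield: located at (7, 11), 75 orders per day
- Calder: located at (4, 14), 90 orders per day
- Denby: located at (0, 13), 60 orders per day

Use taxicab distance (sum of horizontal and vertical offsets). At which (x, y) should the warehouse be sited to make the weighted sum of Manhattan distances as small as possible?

(4, 13)

Manhattan distance separates: Σwᵢ(|x−xᵢ|+|y−yᵢ|) = Σwᵢ|x−xᵢ| + Σwᵢ|y−yᵢ|, so x and y are optimised independently as 1-D weighted medians.
Total weight W = 235; half = 117.5.
x-coordinate, sorted with cumulative weight:
  x=0 (Denby, w=60) cum 60
  x=4 (Calder, w=90) cum 150  ← median
  x=7 (Ashton, w=10) cum 160
  x=7 (Brookfield, w=75) cum 235
⇒ x* = 4
y-coordinate, sorted with cumulative weight:
  y=8 (Ashton, w=10) cum 10
  y=11 (Brookfield, w=75) cum 85
  y=13 (Denby, w=60) cum 145  ← median
  y=14 (Calder, w=90) cum 235
⇒ y* = 13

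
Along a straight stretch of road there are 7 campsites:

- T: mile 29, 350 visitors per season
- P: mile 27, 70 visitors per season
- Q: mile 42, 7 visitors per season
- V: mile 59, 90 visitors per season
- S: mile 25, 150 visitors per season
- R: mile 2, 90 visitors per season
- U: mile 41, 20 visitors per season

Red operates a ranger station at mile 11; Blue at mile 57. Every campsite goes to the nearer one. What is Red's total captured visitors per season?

660

The indifferent point is the midpoint (11+57)/2 = 34; campsites left of it (closer to Red at 11) go to Red, those right go to Blue.
  R at 2 (w=90) → Red
  S at 25 (w=150) → Red
  P at 27 (w=70) → Red
  T at 29 (w=350) → Red
  U at 41 (w=20) → Blue
  Q at 42 (w=7) → Blue
  V at 59 (w=90) → Blue
Red captures 660; Blue captures 117.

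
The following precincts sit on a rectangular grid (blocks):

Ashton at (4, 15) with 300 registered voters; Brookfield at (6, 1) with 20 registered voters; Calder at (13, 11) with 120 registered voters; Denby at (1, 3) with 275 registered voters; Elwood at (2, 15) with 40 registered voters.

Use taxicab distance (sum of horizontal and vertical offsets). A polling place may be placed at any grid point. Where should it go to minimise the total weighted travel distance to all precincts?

(4, 11)

Manhattan distance separates: Σwᵢ(|x−xᵢ|+|y−yᵢ|) = Σwᵢ|x−xᵢ| + Σwᵢ|y−yᵢ|, so x and y are optimised independently as 1-D weighted medians.
Total weight W = 755; half = 377.5.
x-coordinate, sorted with cumulative weight:
  x=1 (Denby, w=275) cum 275
  x=2 (Elwood, w=40) cum 315
  x=4 (Ashton, w=300) cum 615  ← median
  x=6 (Brookfield, w=20) cum 635
  x=13 (Calder, w=120) cum 755
⇒ x* = 4
y-coordinate, sorted with cumulative weight:
  y=1 (Brookfield, w=20) cum 20
  y=3 (Denby, w=275) cum 295
  y=11 (Calder, w=120) cum 415  ← median
  y=15 (Ashton, w=300) cum 715
  y=15 (Elwood, w=40) cum 755
⇒ y* = 11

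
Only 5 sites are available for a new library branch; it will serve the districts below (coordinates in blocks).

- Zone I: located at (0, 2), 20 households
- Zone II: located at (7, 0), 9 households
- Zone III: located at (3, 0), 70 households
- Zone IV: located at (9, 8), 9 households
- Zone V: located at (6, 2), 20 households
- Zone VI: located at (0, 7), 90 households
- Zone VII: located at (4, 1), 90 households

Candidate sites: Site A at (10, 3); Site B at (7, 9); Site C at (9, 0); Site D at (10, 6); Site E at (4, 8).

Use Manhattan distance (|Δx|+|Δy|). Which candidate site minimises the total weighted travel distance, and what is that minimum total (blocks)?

Total weighted distance at each candidate:
  Site A (10, 3): total = 3108
  Site B (7, 9): total = 3258
  Site C (9, 0): total = 2810
  Site D (10, 6): total = 3438
  Site E (4, 8): total = 2214
Minimum is at Site E with total 2214 blocks.

Site E, total 2214 blocks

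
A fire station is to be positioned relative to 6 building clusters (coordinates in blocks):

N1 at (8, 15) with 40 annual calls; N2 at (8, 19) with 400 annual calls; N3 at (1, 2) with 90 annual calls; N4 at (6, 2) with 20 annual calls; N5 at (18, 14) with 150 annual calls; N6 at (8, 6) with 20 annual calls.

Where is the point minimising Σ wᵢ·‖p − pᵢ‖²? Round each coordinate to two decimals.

The minimiser of Σwᵢ‖p−pᵢ‖² is the weighted centroid p* = (Σwᵢpᵢ)/(Σwᵢ).
Σwᵢ = 720.
Σwᵢxᵢ = 40·8 + 400·8 + 90·1 + 20·6 + 150·18 + 20·8 = 6590.
Σwᵢyᵢ = 40·15 + 400·19 + 90·2 + 20·2 + 150·14 + 20·6 = 10640.
x* = 6590/720 = 9.15, y* = 10640/720 = 14.78.

(9.15, 14.78)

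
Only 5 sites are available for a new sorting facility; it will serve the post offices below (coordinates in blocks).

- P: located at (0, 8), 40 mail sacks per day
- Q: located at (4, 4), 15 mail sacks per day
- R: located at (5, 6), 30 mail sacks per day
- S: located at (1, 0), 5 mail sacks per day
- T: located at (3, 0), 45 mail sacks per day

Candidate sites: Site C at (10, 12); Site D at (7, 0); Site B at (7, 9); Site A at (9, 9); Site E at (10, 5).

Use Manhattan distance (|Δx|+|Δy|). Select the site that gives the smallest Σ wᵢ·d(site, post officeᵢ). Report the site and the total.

Site D, total 1155 blocks

Total weighted distance at each candidate:
  Site C (10, 12): total = 2060
  Site D (7, 0): total = 1155
  Site B (7, 9): total = 1250
  Site A (9, 9): total = 1520
  Site E (10, 5): total = 1415
Minimum is at Site D with total 1155 blocks.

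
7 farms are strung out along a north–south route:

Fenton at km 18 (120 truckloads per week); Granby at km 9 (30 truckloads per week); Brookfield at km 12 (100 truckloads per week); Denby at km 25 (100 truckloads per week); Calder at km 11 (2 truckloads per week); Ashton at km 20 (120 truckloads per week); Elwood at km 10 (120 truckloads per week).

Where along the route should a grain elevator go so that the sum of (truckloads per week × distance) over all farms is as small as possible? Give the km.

For a sum of weighted absolute distances on a line, the optimum is the weighted median (not the mean). Total weight W = 592; half-weight = 296.
Sort by position and accumulate weight:
  km 9 (Granby, w=30) → cum 30
  km 10 (Elwood, w=120) → cum 150
  km 11 (Calder, w=2) → cum 152
  km 12 (Brookfield, w=100) → cum 252
  km 18 (Fenton, w=120) → cum 372  ≥ 296 → median here
  km 20 (Ashton, w=120) → cum 492
  km 25 (Denby, w=100) → cum 592
Optimal location: km 18.

x = 18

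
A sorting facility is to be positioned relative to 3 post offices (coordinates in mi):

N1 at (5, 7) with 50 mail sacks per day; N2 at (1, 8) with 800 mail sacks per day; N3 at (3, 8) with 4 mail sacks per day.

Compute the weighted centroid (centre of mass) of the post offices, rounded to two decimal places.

(1.24, 7.94)

The minimiser of Σwᵢ‖p−pᵢ‖² is the weighted centroid p* = (Σwᵢpᵢ)/(Σwᵢ).
Σwᵢ = 854.
Σwᵢxᵢ = 50·5 + 800·1 + 4·3 = 1062.
Σwᵢyᵢ = 50·7 + 800·8 + 4·8 = 6782.
x* = 1062/854 = 1.24, y* = 6782/854 = 7.94.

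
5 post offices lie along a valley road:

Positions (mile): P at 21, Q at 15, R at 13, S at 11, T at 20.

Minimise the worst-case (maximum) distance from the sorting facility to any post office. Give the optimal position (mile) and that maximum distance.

location 16, max distance 5

The 1-center on a line is the midpoint of the two extreme points: leftmost at 11, rightmost at 21.
Optimal location = (11 + 21)/2 = 16; maximum distance = (21 − 11)/2 = 5.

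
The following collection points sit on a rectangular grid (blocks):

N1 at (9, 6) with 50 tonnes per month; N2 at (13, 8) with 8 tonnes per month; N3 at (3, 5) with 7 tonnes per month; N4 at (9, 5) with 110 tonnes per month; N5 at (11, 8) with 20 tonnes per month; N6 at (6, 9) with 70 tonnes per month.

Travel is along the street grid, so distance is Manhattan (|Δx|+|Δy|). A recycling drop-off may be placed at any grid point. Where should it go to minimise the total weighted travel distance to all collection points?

(9, 6)

Manhattan distance separates: Σwᵢ(|x−xᵢ|+|y−yᵢ|) = Σwᵢ|x−xᵢ| + Σwᵢ|y−yᵢ|, so x and y are optimised independently as 1-D weighted medians.
Total weight W = 265; half = 132.5.
x-coordinate, sorted with cumulative weight:
  x=3 (N3, w=7) cum 7
  x=6 (N6, w=70) cum 77
  x=9 (N1, w=50) cum 127
  x=9 (N4, w=110) cum 237  ← median
  x=11 (N5, w=20) cum 257
  x=13 (N2, w=8) cum 265
⇒ x* = 9
y-coordinate, sorted with cumulative weight:
  y=5 (N3, w=7) cum 7
  y=5 (N4, w=110) cum 117
  y=6 (N1, w=50) cum 167  ← median
  y=8 (N2, w=8) cum 175
  y=8 (N5, w=20) cum 195
  y=9 (N6, w=70) cum 265
⇒ y* = 6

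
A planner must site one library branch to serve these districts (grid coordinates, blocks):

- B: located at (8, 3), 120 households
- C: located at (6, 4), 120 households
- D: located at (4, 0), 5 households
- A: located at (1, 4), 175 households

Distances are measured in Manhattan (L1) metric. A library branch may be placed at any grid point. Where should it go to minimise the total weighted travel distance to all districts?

Manhattan distance separates: Σwᵢ(|x−xᵢ|+|y−yᵢ|) = Σwᵢ|x−xᵢ| + Σwᵢ|y−yᵢ|, so x and y are optimised independently as 1-D weighted medians.
Total weight W = 420; half = 210.
x-coordinate, sorted with cumulative weight:
  x=1 (A, w=175) cum 175
  x=4 (D, w=5) cum 180
  x=6 (C, w=120) cum 300  ← median
  x=8 (B, w=120) cum 420
⇒ x* = 6
y-coordinate, sorted with cumulative weight:
  y=0 (D, w=5) cum 5
  y=3 (B, w=120) cum 125
  y=4 (C, w=120) cum 245  ← median
  y=4 (A, w=175) cum 420
⇒ y* = 4

(6, 4)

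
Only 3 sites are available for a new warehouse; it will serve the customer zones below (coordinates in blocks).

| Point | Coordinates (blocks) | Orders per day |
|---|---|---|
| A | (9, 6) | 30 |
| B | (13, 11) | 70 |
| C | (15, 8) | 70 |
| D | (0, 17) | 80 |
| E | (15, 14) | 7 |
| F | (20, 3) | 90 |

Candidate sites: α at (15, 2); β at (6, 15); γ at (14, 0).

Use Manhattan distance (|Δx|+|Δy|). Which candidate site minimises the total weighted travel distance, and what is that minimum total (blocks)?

Total weighted distance at each candidate:
  α (15, 2): total = 4514
  β (6, 15): total = 5300
  γ (14, 0): total = 5195
Minimum is at α with total 4514 blocks.

α, total 4514 blocks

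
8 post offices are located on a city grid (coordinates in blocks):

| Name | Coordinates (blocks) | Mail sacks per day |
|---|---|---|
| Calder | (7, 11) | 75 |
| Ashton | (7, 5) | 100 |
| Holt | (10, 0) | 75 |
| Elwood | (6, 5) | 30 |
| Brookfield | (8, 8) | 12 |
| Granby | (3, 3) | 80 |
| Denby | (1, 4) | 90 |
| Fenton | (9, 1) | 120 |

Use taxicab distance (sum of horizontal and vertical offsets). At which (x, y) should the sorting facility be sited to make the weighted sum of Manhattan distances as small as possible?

Manhattan distance separates: Σwᵢ(|x−xᵢ|+|y−yᵢ|) = Σwᵢ|x−xᵢ| + Σwᵢ|y−yᵢ|, so x and y are optimised independently as 1-D weighted medians.
Total weight W = 582; half = 291.
x-coordinate, sorted with cumulative weight:
  x=1 (Denby, w=90) cum 90
  x=3 (Granby, w=80) cum 170
  x=6 (Elwood, w=30) cum 200
  x=7 (Calder, w=75) cum 275
  x=7 (Ashton, w=100) cum 375  ← median
  x=8 (Brookfield, w=12) cum 387
  x=9 (Fenton, w=120) cum 507
  x=10 (Holt, w=75) cum 582
⇒ x* = 7
y-coordinate, sorted with cumulative weight:
  y=0 (Holt, w=75) cum 75
  y=1 (Fenton, w=120) cum 195
  y=3 (Granby, w=80) cum 275
  y=4 (Denby, w=90) cum 365  ← median
  y=5 (Ashton, w=100) cum 465
  y=5 (Elwood, w=30) cum 495
  y=8 (Brookfield, w=12) cum 507
  y=11 (Calder, w=75) cum 582
⇒ y* = 4

(7, 4)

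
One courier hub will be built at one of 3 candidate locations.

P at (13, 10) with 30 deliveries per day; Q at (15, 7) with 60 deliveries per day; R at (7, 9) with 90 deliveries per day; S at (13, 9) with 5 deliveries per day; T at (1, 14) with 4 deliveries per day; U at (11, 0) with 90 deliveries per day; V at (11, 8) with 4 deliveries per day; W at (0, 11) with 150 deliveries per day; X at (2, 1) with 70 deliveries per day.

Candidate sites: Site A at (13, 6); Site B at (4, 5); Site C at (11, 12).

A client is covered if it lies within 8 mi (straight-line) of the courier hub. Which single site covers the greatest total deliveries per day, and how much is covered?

Coverage radius r = 8 mi; a point is covered iff (Δx)²+(Δy)² ≤ 8² = 64.
  Site A (13, 6): covers {P, Q, R, S, U, V} → 279
  Site B (4, 5): covers {R, V, W, X} → 314
  Site C (11, 12): covers {P, Q, R, S, V} → 189
Maximum coverage at Site B: 314 deliveries per day.

Site B, covering 314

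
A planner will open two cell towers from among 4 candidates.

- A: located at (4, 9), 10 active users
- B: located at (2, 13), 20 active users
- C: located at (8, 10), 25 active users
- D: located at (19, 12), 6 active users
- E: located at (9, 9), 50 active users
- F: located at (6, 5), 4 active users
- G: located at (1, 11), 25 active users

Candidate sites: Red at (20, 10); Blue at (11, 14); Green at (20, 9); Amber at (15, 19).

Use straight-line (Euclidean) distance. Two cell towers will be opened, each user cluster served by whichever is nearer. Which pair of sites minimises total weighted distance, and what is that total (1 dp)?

Evaluate every pair (each demand assigned to the nearer of the two):
  {Red, Blue}: total = 977.0
  {Blue, Green}: total = 982.6
  {Blue, Amber}: total = 1012.0
  {Red, Amber}: total = 1748.3
  {Green, Amber}: total = 1750.4
  {Red, Green}: total = 1922.3
Best pair: {Red, Blue} with total 977.0.

{Red, Blue}, total 977.0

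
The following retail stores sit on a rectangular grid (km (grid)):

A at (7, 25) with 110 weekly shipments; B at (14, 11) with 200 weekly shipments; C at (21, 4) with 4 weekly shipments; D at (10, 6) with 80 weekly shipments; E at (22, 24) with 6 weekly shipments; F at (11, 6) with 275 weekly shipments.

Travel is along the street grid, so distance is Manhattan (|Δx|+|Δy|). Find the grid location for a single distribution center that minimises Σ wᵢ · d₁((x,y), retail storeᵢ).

(11, 6)

Manhattan distance separates: Σwᵢ(|x−xᵢ|+|y−yᵢ|) = Σwᵢ|x−xᵢ| + Σwᵢ|y−yᵢ|, so x and y are optimised independently as 1-D weighted medians.
Total weight W = 675; half = 337.5.
x-coordinate, sorted with cumulative weight:
  x=7 (A, w=110) cum 110
  x=10 (D, w=80) cum 190
  x=11 (F, w=275) cum 465  ← median
  x=14 (B, w=200) cum 665
  x=21 (C, w=4) cum 669
  x=22 (E, w=6) cum 675
⇒ x* = 11
y-coordinate, sorted with cumulative weight:
  y=4 (C, w=4) cum 4
  y=6 (D, w=80) cum 84
  y=6 (F, w=275) cum 359  ← median
  y=11 (B, w=200) cum 559
  y=24 (E, w=6) cum 565
  y=25 (A, w=110) cum 675
⇒ y* = 6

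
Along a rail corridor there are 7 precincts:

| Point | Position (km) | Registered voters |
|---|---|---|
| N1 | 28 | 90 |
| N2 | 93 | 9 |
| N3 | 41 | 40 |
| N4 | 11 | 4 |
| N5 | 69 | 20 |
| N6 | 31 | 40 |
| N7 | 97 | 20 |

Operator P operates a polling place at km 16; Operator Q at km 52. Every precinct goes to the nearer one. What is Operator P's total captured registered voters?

134

The indifferent point is the midpoint (16+52)/2 = 34; precincts left of it (closer to Operator P at 16) go to Operator P, those right go to Operator Q.
  N4 at 11 (w=4) → Operator P
  N1 at 28 (w=90) → Operator P
  N6 at 31 (w=40) → Operator P
  N3 at 41 (w=40) → Operator Q
  N5 at 69 (w=20) → Operator Q
  N2 at 93 (w=9) → Operator Q
  N7 at 97 (w=20) → Operator Q
Operator P captures 134; Operator Q captures 89.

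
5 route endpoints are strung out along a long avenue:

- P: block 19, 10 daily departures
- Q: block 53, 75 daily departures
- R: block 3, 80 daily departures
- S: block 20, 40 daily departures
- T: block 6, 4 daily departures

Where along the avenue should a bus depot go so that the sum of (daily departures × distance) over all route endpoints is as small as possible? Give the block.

For a sum of weighted absolute distances on a line, the optimum is the weighted median (not the mean). Total weight W = 209; half-weight = 104.5.
Sort by position and accumulate weight:
  block 3 (R, w=80) → cum 80
  block 6 (T, w=4) → cum 84
  block 19 (P, w=10) → cum 94
  block 20 (S, w=40) → cum 134  ≥ 104.5 → median here
  block 53 (Q, w=75) → cum 209
Optimal location: block 20.

x = 20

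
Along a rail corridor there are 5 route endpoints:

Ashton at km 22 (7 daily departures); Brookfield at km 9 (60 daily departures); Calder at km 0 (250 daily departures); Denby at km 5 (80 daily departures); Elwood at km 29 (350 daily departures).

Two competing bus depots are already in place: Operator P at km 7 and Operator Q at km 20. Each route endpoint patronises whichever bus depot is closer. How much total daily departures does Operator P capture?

390

The indifferent point is the midpoint (7+20)/2 = 13.5; route endpoints left of it (closer to Operator P at 7) go to Operator P, those right go to Operator Q.
  Calder at 0 (w=250) → Operator P
  Denby at 5 (w=80) → Operator P
  Brookfield at 9 (w=60) → Operator P
  Ashton at 22 (w=7) → Operator Q
  Elwood at 29 (w=350) → Operator Q
Operator P captures 390; Operator Q captures 357.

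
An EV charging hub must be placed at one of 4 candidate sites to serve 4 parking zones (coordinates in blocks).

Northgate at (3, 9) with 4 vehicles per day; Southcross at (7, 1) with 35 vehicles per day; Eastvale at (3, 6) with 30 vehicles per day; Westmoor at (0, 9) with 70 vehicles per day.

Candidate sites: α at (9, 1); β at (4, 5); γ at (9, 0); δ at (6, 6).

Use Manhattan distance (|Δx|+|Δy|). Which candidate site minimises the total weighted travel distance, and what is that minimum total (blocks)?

Total weighted distance at each candidate:
  α (9, 1): total = 1646
  β (4, 5): total = 885
  γ (9, 0): total = 1785
  δ (6, 6): total = 954
Minimum is at β with total 885 blocks.

β, total 885 blocks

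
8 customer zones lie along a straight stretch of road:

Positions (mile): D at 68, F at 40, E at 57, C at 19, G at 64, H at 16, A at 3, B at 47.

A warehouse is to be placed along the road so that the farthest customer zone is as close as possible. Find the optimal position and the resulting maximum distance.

The 1-center on a line is the midpoint of the two extreme points: leftmost at 3, rightmost at 68.
Optimal location = (3 + 68)/2 = 35.5; maximum distance = (68 − 3)/2 = 32.5.

location 35.5, max distance 32.5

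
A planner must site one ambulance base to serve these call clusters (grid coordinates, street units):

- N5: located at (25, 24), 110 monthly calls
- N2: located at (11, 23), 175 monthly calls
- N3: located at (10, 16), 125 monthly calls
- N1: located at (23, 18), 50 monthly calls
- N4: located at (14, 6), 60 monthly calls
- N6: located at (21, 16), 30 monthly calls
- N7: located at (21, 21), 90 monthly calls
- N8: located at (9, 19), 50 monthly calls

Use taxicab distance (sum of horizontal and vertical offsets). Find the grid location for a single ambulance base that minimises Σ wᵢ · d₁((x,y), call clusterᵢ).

Manhattan distance separates: Σwᵢ(|x−xᵢ|+|y−yᵢ|) = Σwᵢ|x−xᵢ| + Σwᵢ|y−yᵢ|, so x and y are optimised independently as 1-D weighted medians.
Total weight W = 690; half = 345.
x-coordinate, sorted with cumulative weight:
  x=9 (N8, w=50) cum 50
  x=10 (N3, w=125) cum 175
  x=11 (N2, w=175) cum 350  ← median
  x=14 (N4, w=60) cum 410
  x=21 (N6, w=30) cum 440
  x=21 (N7, w=90) cum 530
  x=23 (N1, w=50) cum 580
  x=25 (N5, w=110) cum 690
⇒ x* = 11
y-coordinate, sorted with cumulative weight:
  y=6 (N4, w=60) cum 60
  y=16 (N3, w=125) cum 185
  y=16 (N6, w=30) cum 215
  y=18 (N1, w=50) cum 265
  y=19 (N8, w=50) cum 315
  y=21 (N7, w=90) cum 405  ← median
  y=23 (N2, w=175) cum 580
  y=24 (N5, w=110) cum 690
⇒ y* = 21

(11, 21)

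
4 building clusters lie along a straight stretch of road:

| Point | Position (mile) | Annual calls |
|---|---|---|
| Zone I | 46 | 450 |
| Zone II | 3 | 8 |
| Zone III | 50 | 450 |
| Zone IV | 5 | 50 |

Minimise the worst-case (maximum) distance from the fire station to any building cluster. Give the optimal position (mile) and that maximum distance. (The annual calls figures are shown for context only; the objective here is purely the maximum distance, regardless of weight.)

The 1-center on a line is the midpoint of the two extreme points: leftmost at 3, rightmost at 50.
Optimal location = (3 + 50)/2 = 26.5; maximum distance = (50 − 3)/2 = 23.5.

location 26.5, max distance 23.5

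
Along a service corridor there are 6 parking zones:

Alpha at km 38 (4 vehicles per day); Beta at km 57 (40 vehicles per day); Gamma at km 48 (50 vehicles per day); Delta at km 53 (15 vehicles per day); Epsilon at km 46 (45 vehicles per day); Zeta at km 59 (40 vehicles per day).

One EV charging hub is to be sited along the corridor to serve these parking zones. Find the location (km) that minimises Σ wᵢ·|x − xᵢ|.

For a sum of weighted absolute distances on a line, the optimum is the weighted median (not the mean). Total weight W = 194; half-weight = 97.
Sort by position and accumulate weight:
  km 38 (Alpha, w=4) → cum 4
  km 46 (Epsilon, w=45) → cum 49
  km 48 (Gamma, w=50) → cum 99  ≥ 97 → median here
  km 53 (Delta, w=15) → cum 114
  km 57 (Beta, w=40) → cum 154
  km 59 (Zeta, w=40) → cum 194
Optimal location: km 48.

x = 48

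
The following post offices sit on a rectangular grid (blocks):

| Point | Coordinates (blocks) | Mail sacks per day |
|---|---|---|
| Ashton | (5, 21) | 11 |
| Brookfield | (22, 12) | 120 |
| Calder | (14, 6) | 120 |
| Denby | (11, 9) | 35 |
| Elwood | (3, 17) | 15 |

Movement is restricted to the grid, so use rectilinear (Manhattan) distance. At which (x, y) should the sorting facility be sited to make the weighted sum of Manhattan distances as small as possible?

(14, 9)

Manhattan distance separates: Σwᵢ(|x−xᵢ|+|y−yᵢ|) = Σwᵢ|x−xᵢ| + Σwᵢ|y−yᵢ|, so x and y are optimised independently as 1-D weighted medians.
Total weight W = 301; half = 150.5.
x-coordinate, sorted with cumulative weight:
  x=3 (Elwood, w=15) cum 15
  x=5 (Ashton, w=11) cum 26
  x=11 (Denby, w=35) cum 61
  x=14 (Calder, w=120) cum 181  ← median
  x=22 (Brookfield, w=120) cum 301
⇒ x* = 14
y-coordinate, sorted with cumulative weight:
  y=6 (Calder, w=120) cum 120
  y=9 (Denby, w=35) cum 155  ← median
  y=12 (Brookfield, w=120) cum 275
  y=17 (Elwood, w=15) cum 290
  y=21 (Ashton, w=11) cum 301
⇒ y* = 9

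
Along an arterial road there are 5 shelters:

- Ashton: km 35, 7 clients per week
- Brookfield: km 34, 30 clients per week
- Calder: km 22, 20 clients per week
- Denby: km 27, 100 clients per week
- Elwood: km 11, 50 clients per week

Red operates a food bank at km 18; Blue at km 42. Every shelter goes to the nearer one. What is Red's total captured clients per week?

170

The indifferent point is the midpoint (18+42)/2 = 30; shelters left of it (closer to Red at 18) go to Red, those right go to Blue.
  Elwood at 11 (w=50) → Red
  Calder at 22 (w=20) → Red
  Denby at 27 (w=100) → Red
  Brookfield at 34 (w=30) → Blue
  Ashton at 35 (w=7) → Blue
Red captures 170; Blue captures 37.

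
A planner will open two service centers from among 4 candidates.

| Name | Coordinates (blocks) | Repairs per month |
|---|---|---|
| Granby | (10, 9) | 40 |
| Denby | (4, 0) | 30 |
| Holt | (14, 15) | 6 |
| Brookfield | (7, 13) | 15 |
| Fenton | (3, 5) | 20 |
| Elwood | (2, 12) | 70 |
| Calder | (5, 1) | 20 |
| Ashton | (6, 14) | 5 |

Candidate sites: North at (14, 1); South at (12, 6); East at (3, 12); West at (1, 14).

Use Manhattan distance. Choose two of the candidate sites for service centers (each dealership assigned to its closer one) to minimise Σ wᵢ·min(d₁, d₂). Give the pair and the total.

{South, East}, total 1206

Evaluate every pair (each demand assigned to the nearer of the two):
  {South, East}: total = 1206
  {North, East}: total = 1304
  {East, West}: total = 1444
  {South, West}: total = 1466
  {North, West}: total = 1634
  {North, South}: total = 2346
Best pair: {South, East} with total 1206.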